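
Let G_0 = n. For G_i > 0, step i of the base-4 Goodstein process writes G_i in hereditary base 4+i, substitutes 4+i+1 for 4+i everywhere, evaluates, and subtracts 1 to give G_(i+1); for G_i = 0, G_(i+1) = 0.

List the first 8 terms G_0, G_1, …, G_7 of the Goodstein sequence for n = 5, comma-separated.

5, 5, 5, 4, 3, 2, 1, 0

base 4: 5 = 4 + 1; at 5: 5 + 1 = 6; next = 5
base 5: 5 = 5; at 6: 6 = 6; next = 5
base 6: 5 = 5; at 7: 5 = 5; next = 4
base 7: 4 = 4; at 8: 4 = 4; next = 3
base 8: 3 = 3; at 9: 3 = 3; next = 2
base 9: 2 = 2; at 10: 2 = 2; next = 1
base 10: 1 = 1; at 11: 1 = 1; next = 0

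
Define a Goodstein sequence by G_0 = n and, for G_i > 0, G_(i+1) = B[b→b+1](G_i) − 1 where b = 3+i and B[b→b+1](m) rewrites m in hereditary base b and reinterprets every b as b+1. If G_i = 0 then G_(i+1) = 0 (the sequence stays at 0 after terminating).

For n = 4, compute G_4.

G_0 = 4. HB_3(4) = 3 + 1. Bump = 5. G_1 = 4.
G_1 = 4. HB_4(4) = 4. Bump = 5. G_2 = 4.
G_2 = 4. HB_5(4) = 4. Bump = 4. G_3 = 3.
G_3 = 3. HB_6(3) = 3. Bump = 3. G_4 = 2.
G_4 = 2. HB_7(2) = 2. Bump = 2. G_5 = 1.

2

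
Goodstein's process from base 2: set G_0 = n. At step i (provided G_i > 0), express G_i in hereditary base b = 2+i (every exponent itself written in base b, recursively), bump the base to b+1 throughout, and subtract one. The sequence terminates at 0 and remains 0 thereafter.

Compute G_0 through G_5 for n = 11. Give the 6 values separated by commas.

11, 84, 1027, 15627, 279937, 5764801

step 0: 11 = 2^(2 + 1) + 2 + 1; sub 3 for 2: 3^(3 + 1) + 3 + 1; = 85; G_1 = 85−1 = 84
step 1: 84 = 3^(3 + 1) + 3; sub 4 for 3: 4^(4 + 1) + 4; = 1028; G_2 = 1028−1 = 1027
step 2: 1027 = 4^(4 + 1) + 3; sub 5 for 4: 5^(5 + 1) + 3; = 15628; G_3 = 15628−1 = 15627
step 3: 15627 = 5^(5 + 1) + 2; sub 6 for 5: 6^(6 + 1) + 2; = 279938; G_4 = 279938−1 = 279937
step 4: 279937 = 6^(6 + 1) + 1; sub 7 for 6: 7^(7 + 1) + 1; = 5764802; G_5 = 5764802−1 = 5764801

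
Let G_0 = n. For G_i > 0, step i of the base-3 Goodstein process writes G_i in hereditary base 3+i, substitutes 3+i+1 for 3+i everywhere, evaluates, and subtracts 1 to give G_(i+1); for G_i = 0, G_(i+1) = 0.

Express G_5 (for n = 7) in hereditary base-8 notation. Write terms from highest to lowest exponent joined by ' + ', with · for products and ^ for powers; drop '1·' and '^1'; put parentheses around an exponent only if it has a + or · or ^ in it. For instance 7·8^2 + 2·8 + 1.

7 —HB3→ 2·3 + 1 —bump→ 2·4 + 1 = 9 —(−1)→ 8
8 —HB4→ 2·4 —bump→ 2·5 = 10 —(−1)→ 9
9 —HB5→ 5 + 4 —bump→ 6 + 4 = 10 —(−1)→ 9
9 —HB6→ 6 + 3 —bump→ 7 + 3 = 10 —(−1)→ 9
9 —HB7→ 7 + 2 —bump→ 8 + 2 = 10 —(−1)→ 9
9 —HB8→ 8 + 1 —bump→ 9 + 1 = 10 —(−1)→ 9

8 + 1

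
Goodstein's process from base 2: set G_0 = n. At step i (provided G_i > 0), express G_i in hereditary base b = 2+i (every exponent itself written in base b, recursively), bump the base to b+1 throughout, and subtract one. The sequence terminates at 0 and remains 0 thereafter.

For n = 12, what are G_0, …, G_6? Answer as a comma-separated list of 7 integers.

G_0=12  [base 2] 2^(2 + 1) + 2^2  →[2↦3]→  3^(3 + 1) + 3^3 = 108  −1 ⇒ G_1=107
G_1=107  [base 3] 3^(3 + 1) + 2·3^2 + 2·3 + 2  →[3↦4]→  4^(4 + 1) + 2·4^2 + 2·4 + 2 = 1066  −1 ⇒ G_2=1065
G_2=1065  [base 4] 4^(4 + 1) + 2·4^2 + 2·4 + 1  →[4↦5]→  5^(5 + 1) + 2·5^2 + 2·5 + 1 = 15686  −1 ⇒ G_3=15685
G_3=15685  [base 5] 5^(5 + 1) + 2·5^2 + 2·5  →[5↦6]→  6^(6 + 1) + 2·6^2 + 2·6 = 280020  −1 ⇒ G_4=280019
G_4=280019  [base 6] 6^(6 + 1) + 2·6^2 + 6 + 5  →[6↦7]→  7^(7 + 1) + 2·7^2 + 7 + 5 = 5764911  −1 ⇒ G_5=5764910
G_5=5764910  [base 7] 7^(7 + 1) + 2·7^2 + 7 + 4  →[7↦8]→  8^(8 + 1) + 2·8^2 + 8 + 4 = 134217868  −1 ⇒ G_6=134217867

12, 107, 1065, 15685, 280019, 5764910, 134217867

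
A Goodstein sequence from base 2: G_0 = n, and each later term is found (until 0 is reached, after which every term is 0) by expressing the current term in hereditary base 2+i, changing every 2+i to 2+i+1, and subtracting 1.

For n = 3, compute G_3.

G_0=3  [base 2] 2 + 1  →[2↦3]→  3 + 1 = 4  −1 ⇒ G_1=3
G_1=3  [base 3] 3  →[3↦4]→  4 = 4  −1 ⇒ G_2=3
G_2=3  [base 4] 3  →[4↦5]→  3 = 3  −1 ⇒ G_3=2
G_3=2  [base 5] 2  →[5↦6]→  2 = 2  −1 ⇒ G_4=1

2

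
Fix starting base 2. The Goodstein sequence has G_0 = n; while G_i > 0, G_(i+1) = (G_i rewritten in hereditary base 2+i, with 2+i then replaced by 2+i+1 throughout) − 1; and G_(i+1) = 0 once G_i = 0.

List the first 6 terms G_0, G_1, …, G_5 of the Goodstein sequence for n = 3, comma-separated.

3 —HB2→ 2 + 1 —bump→ 3 + 1 = 4 —(−1)→ 3
3 —HB3→ 3 —bump→ 4 = 4 —(−1)→ 3
3 —HB4→ 3 —bump→ 3 = 3 —(−1)→ 2
2 —HB5→ 2 —bump→ 2 = 2 —(−1)→ 1
1 —HB6→ 1 —bump→ 1 = 1 —(−1)→ 0

3, 3, 3, 2, 1, 0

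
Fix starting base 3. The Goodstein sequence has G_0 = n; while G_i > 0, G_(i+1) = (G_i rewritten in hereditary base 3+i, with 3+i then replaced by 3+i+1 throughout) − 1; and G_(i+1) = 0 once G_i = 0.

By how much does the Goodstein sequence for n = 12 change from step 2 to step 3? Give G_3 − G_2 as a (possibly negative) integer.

[0] 12 ≡ 3^2 + 3 (base 3). Lift 4: 20. −1: 19.
[1] 19 ≡ 4^2 + 3 (base 4). Lift 5: 28. −1: 27.
[2] 27 ≡ 5^2 + 2 (base 5). Lift 6: 38. −1: 37.

10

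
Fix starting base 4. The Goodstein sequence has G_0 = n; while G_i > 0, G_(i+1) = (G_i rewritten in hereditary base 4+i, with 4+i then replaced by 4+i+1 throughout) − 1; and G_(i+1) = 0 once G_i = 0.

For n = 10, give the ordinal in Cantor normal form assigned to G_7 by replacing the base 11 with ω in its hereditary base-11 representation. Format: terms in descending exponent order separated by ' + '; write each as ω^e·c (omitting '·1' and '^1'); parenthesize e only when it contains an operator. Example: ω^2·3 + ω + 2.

ω + 2

10 —HB4→ 2·4 + 2 —bump→ 2·5 + 2 = 12 —(−1)→ 11
11 —HB5→ 2·5 + 1 —bump→ 2·6 + 1 = 13 —(−1)→ 12
12 —HB6→ 2·6 —bump→ 2·7 = 14 —(−1)→ 13
13 —HB7→ 7 + 6 —bump→ 8 + 6 = 14 —(−1)→ 13
13 —HB8→ 8 + 5 —bump→ 9 + 5 = 14 —(−1)→ 13
13 —HB9→ 9 + 4 —bump→ 10 + 4 = 14 —(−1)→ 13
13 —HB10→ 10 + 3 —bump→ 11 + 3 = 14 —(−1)→ 13
13 —HB11→ 11 + 2 —bump→ 12 + 2 = 14 —(−1)→ 13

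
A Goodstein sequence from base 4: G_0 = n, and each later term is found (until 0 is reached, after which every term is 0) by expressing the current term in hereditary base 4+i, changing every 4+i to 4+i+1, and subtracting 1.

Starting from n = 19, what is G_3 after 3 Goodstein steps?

49

(0) 19|_4 = 4^2 + 3 ↦ 5^2 + 3|_5 = 28 ⇒ 27
(1) 27|_5 = 5^2 + 2 ↦ 6^2 + 2|_6 = 38 ⇒ 37
(2) 37|_6 = 6^2 + 1 ↦ 7^2 + 1|_7 = 50 ⇒ 49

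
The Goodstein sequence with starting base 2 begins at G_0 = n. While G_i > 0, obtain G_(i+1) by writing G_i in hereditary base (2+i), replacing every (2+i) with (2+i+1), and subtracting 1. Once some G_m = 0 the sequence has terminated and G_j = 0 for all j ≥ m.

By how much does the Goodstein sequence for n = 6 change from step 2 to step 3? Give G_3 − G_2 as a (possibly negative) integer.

2868

[0] 6 ≡ 2^2 + 2 (base 2). Lift 3: 30. −1: 29.
[1] 29 ≡ 3^3 + 2 (base 3). Lift 4: 258. −1: 257.
[2] 257 ≡ 4^4 + 1 (base 4). Lift 5: 3126. −1: 3125.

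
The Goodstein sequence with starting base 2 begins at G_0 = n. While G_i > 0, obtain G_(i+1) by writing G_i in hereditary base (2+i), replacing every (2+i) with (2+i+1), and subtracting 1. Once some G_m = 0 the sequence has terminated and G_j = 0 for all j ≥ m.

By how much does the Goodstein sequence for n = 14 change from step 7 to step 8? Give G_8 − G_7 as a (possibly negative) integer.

step 0: 14 = 2^(2 + 1) + 2^2 + 2; sub 3 for 2: 3^(3 + 1) + 3^3 + 3; = 111; G_1 = 111−1 = 110
step 1: 110 = 3^(3 + 1) + 3^3 + 2; sub 4 for 3: 4^(4 + 1) + 4^4 + 2; = 1282; G_2 = 1282−1 = 1281
step 2: 1281 = 4^(4 + 1) + 4^4 + 1; sub 5 for 4: 5^(5 + 1) + 5^5 + 1; = 18751; G_3 = 18751−1 = 18750
step 3: 18750 = 5^(5 + 1) + 5^5; sub 6 for 5: 6^(6 + 1) + 6^6; = 326592; G_4 = 326592−1 = 326591
step 4: 326591 = 6^(6 + 1) + 5·6^5 + 5·6^4 + 5·6^3 + 5·6^2 + 5·6 + 5; sub 7 for 6: 7^(7 + 1) + 5·7^5 + 5·7^4 + 5·7^3 + 5·7^2 + 5·7 + 5; = 5862841; G_5 = 5862841−1 = 5862840
step 5: 5862840 = 7^(7 + 1) + 5·7^5 + 5·7^4 + 5·7^3 + 5·7^2 + 5·7 + 4; sub 8 for 7: 8^(8 + 1) + 5·8^5 + 5·8^4 + 5·8^3 + 5·8^2 + 5·8 + 4; = 134404972; G_6 = 134404972−1 = 134404971
step 6: 134404971 = 8^(8 + 1) + 5·8^5 + 5·8^4 + 5·8^3 + 5·8^2 + 5·8 + 3; sub 9 for 8: 9^(9 + 1) + 5·9^5 + 5·9^4 + 5·9^3 + 5·9^2 + 5·9 + 3; = 3487116549; G_7 = 3487116549−1 = 3487116548
step 7: 3487116548 = 9^(9 + 1) + 5·9^5 + 5·9^4 + 5·9^3 + 5·9^2 + 5·9 + 2; sub 10 for 9: 10^(10 + 1) + 5·10^5 + 5·10^4 + 5·10^3 + 5·10^2 + 5·10 + 2; = 100000555552; G_8 = 100000555552−1 = 100000555551

96513439003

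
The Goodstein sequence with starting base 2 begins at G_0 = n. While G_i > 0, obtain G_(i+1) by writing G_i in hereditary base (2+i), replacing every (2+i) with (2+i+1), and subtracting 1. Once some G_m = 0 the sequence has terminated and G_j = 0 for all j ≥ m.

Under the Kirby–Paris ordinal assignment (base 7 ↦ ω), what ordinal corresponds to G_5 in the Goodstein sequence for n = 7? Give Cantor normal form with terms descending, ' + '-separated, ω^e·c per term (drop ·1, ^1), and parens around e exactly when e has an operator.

ω^ω

base 2: 7 = 2^2 + 2 + 1; at 3: 3^3 + 3 + 1 = 31; next = 30
base 3: 30 = 3^3 + 3; at 4: 4^4 + 4 = 260; next = 259
base 4: 259 = 4^4 + 3; at 5: 5^5 + 3 = 3128; next = 3127
base 5: 3127 = 5^5 + 2; at 6: 6^6 + 2 = 46658; next = 46657
base 6: 46657 = 6^6 + 1; at 7: 7^7 + 1 = 823544; next = 823543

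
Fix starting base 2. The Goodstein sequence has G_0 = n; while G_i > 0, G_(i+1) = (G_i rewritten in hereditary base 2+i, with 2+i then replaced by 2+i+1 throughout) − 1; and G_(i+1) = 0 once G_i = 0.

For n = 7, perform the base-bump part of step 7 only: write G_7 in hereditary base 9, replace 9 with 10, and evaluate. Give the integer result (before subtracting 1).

77777776

(0) 7|_2 = 2^2 + 2 + 1 ↦ 3^3 + 3 + 1|_3 = 31 ⇒ 30
(1) 30|_3 = 3^3 + 3 ↦ 4^4 + 4|_4 = 260 ⇒ 259
(2) 259|_4 = 4^4 + 3 ↦ 5^5 + 3|_5 = 3128 ⇒ 3127
(3) 3127|_5 = 5^5 + 2 ↦ 6^6 + 2|_6 = 46658 ⇒ 46657
(4) 46657|_6 = 6^6 + 1 ↦ 7^7 + 1|_7 = 823544 ⇒ 823543
(5) 823543|_7 = 7^7 ↦ 8^8|_8 = 16777216 ⇒ 16777215
(6) 16777215|_8 = 7·8^7 + 7·8^6 + 7·8^5 + 7·8^4 + 7·8^3 + 7·8^2 + 7·8 + 7 ↦ 7·9^7 + 7·9^6 + 7·9^5 + 7·9^4 + 7·9^3 + 7·9^2 + 7·9 + 7|_9 = 37665880 ⇒ 37665879
(7) 37665879|_9 = 7·9^7 + 7·9^6 + 7·9^5 + 7·9^4 + 7·9^3 + 7·9^2 + 7·9 + 6 ↦ 7·10^7 + 7·10^6 + 7·10^5 + 7·10^4 + 7·10^3 + 7·10^2 + 7·10 + 6|_10 = 77777776 ⇒ 77777775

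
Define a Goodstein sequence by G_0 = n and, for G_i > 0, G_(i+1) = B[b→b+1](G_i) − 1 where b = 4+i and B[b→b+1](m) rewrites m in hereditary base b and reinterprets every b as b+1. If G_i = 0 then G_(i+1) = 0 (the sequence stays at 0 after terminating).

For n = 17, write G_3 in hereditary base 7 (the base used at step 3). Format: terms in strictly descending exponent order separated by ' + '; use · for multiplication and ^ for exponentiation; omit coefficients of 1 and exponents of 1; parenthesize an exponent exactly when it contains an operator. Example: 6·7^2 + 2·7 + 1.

5·7 + 4

base 4: 17 = 4^2 + 1; at 5: 5^2 + 1 = 26; next = 25
base 5: 25 = 5^2; at 6: 6^2 = 36; next = 35
base 6: 35 = 5·6 + 5; at 7: 5·7 + 5 = 40; next = 39
base 7: 39 = 5·7 + 4; at 8: 5·8 + 4 = 44; next = 43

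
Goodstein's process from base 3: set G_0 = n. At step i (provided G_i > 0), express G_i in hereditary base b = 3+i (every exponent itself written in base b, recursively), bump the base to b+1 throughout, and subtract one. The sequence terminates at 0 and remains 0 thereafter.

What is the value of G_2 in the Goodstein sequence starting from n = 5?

base 3: 5 = 3 + 2; at 4: 4 + 2 = 6; next = 5
base 4: 5 = 4 + 1; at 5: 5 + 1 = 6; next = 5
base 5: 5 = 5; at 6: 6 = 6; next = 5

5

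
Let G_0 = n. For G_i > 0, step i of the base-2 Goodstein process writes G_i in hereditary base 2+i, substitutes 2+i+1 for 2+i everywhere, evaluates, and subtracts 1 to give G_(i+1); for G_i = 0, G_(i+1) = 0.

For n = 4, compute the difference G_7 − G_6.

base 2: 4 = 2^2; at 3: 3^3 = 27; next = 26
base 3: 26 = 2·3^2 + 2·3 + 2; at 4: 2·4^2 + 2·4 + 2 = 42; next = 41
base 4: 41 = 2·4^2 + 2·4 + 1; at 5: 2·5^2 + 2·5 + 1 = 61; next = 60
base 5: 60 = 2·5^2 + 2·5; at 6: 2·6^2 + 2·6 = 84; next = 83
base 6: 83 = 2·6^2 + 6 + 5; at 7: 2·7^2 + 7 + 5 = 110; next = 109
base 7: 109 = 2·7^2 + 7 + 4; at 8: 2·8^2 + 8 + 4 = 140; next = 139
base 8: 139 = 2·8^2 + 8 + 3; at 9: 2·9^2 + 9 + 3 = 174; next = 173

34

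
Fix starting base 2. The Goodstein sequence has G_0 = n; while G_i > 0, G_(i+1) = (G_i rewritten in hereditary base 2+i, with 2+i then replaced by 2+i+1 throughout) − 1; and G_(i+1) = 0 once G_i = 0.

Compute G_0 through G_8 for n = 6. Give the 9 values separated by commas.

base 2: 6 = 2^2 + 2; at 3: 3^3 + 3 = 30; next = 29
base 3: 29 = 3^3 + 2; at 4: 4^4 + 2 = 258; next = 257
base 4: 257 = 4^4 + 1; at 5: 5^5 + 1 = 3126; next = 3125
base 5: 3125 = 5^5; at 6: 6^6 = 46656; next = 46655
base 6: 46655 = 5·6^5 + 5·6^4 + 5·6^3 + 5·6^2 + 5·6 + 5; at 7: 5·7^5 + 5·7^4 + 5·7^3 + 5·7^2 + 5·7 + 5 = 98040; next = 98039
base 7: 98039 = 5·7^5 + 5·7^4 + 5·7^3 + 5·7^2 + 5·7 + 4; at 8: 5·8^5 + 5·8^4 + 5·8^3 + 5·8^2 + 5·8 + 4 = 187244; next = 187243
base 8: 187243 = 5·8^5 + 5·8^4 + 5·8^3 + 5·8^2 + 5·8 + 3; at 9: 5·9^5 + 5·9^4 + 5·9^3 + 5·9^2 + 5·9 + 3 = 332148; next = 332147
base 9: 332147 = 5·9^5 + 5·9^4 + 5·9^3 + 5·9^2 + 5·9 + 2; at 10: 5·10^5 + 5·10^4 + 5·10^3 + 5·10^2 + 5·10 + 2 = 555552; next = 555551

6, 29, 257, 3125, 46655, 98039, 187243, 332147, 555551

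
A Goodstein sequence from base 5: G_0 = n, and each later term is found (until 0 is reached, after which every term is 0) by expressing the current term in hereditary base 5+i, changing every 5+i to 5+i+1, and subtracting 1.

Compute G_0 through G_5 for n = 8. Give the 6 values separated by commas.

8 —HB5→ 5 + 3 —bump→ 6 + 3 = 9 —(−1)→ 8
8 —HB6→ 6 + 2 —bump→ 7 + 2 = 9 —(−1)→ 8
8 —HB7→ 7 + 1 —bump→ 8 + 1 = 9 —(−1)→ 8
8 —HB8→ 8 —bump→ 9 = 9 —(−1)→ 8
8 —HB9→ 8 —bump→ 8 = 8 —(−1)→ 7

8, 8, 8, 8, 8, 7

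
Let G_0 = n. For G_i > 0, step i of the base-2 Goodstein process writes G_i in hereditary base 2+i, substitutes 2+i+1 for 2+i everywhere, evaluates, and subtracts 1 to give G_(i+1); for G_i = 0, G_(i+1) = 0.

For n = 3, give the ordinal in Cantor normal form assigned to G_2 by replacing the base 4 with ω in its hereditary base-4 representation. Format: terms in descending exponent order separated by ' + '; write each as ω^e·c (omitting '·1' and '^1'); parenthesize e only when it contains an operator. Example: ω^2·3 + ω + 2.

base 2: 3 = 2 + 1; at 3: 3 + 1 = 4; next = 3
base 3: 3 = 3; at 4: 4 = 4; next = 3
base 4: 3 = 3; at 5: 3 = 3; next = 2

3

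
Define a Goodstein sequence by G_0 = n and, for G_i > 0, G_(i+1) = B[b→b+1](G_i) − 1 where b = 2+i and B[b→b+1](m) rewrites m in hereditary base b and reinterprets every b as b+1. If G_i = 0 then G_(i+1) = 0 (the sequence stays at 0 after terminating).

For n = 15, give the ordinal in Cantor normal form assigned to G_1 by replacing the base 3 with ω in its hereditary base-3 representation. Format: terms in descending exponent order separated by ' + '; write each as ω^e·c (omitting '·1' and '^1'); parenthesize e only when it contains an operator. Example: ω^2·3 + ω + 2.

15 —HB2→ 2^(2 + 1) + 2^2 + 2 + 1 —bump→ 3^(3 + 1) + 3^3 + 3 + 1 = 112 —(−1)→ 111
111 —HB3→ 3^(3 + 1) + 3^3 + 3 —bump→ 4^(4 + 1) + 4^4 + 4 = 1284 —(−1)→ 1283

ω^(ω + 1) + ω^ω + ω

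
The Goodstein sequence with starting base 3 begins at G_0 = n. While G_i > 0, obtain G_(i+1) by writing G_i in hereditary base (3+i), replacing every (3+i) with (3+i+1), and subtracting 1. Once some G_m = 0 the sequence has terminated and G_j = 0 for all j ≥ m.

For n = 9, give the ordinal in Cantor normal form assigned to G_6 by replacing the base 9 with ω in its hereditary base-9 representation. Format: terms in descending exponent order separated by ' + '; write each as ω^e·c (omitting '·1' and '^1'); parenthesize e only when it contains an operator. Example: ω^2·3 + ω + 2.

ω·2 + 6

(0) 9|_3 = 3^2 ↦ 4^2|_4 = 16 ⇒ 15
(1) 15|_4 = 3·4 + 3 ↦ 3·5 + 3|_5 = 18 ⇒ 17
(2) 17|_5 = 3·5 + 2 ↦ 3·6 + 2|_6 = 20 ⇒ 19
(3) 19|_6 = 3·6 + 1 ↦ 3·7 + 1|_7 = 22 ⇒ 21
(4) 21|_7 = 3·7 ↦ 3·8|_8 = 24 ⇒ 23
(5) 23|_8 = 2·8 + 7 ↦ 2·9 + 7|_9 = 25 ⇒ 24
(6) 24|_9 = 2·9 + 6 ↦ 2·10 + 6|_10 = 26 ⇒ 25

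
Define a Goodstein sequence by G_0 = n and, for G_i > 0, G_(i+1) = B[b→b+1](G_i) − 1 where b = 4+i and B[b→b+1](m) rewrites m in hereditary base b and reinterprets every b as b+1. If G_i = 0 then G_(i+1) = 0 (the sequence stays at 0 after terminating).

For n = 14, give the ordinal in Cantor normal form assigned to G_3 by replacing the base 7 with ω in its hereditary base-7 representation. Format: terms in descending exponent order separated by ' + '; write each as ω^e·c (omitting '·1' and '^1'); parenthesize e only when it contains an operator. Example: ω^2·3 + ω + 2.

(0) 14|_4 = 3·4 + 2 ↦ 3·5 + 2|_5 = 17 ⇒ 16
(1) 16|_5 = 3·5 + 1 ↦ 3·6 + 1|_6 = 19 ⇒ 18
(2) 18|_6 = 3·6 ↦ 3·7|_7 = 21 ⇒ 20
(3) 20|_7 = 2·7 + 6 ↦ 2·8 + 6|_8 = 22 ⇒ 21

ω·2 + 6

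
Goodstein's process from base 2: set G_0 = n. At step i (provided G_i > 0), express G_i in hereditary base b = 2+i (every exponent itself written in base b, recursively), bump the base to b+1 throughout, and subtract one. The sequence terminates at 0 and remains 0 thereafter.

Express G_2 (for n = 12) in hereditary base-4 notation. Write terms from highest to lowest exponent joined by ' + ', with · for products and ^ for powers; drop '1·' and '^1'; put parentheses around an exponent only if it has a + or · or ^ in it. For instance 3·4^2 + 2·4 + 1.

i=0: 12 = 2^(2 + 1) + 2^2 (b=2); 2→3: 3^(3 + 1) + 3^3 = 108; 108−1 = 107
i=1: 107 = 3^(3 + 1) + 2·3^2 + 2·3 + 2 (b=3); 3→4: 4^(4 + 1) + 2·4^2 + 2·4 + 2 = 1066; 1066−1 = 1065
i=2: 1065 = 4^(4 + 1) + 2·4^2 + 2·4 + 1 (b=4); 4→5: 5^(5 + 1) + 2·5^2 + 2·5 + 1 = 15686; 15686−1 = 15685

4^(4 + 1) + 2·4^2 + 2·4 + 1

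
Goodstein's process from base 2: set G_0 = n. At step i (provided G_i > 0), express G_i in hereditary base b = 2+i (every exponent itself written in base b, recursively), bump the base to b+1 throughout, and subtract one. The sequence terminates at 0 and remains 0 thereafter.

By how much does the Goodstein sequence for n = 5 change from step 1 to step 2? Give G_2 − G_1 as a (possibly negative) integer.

228

G_0 = 5. HB_2(5) = 2^2 + 1. Bump = 28. G_1 = 27.
G_1 = 27. HB_3(27) = 3^3. Bump = 256. G_2 = 255.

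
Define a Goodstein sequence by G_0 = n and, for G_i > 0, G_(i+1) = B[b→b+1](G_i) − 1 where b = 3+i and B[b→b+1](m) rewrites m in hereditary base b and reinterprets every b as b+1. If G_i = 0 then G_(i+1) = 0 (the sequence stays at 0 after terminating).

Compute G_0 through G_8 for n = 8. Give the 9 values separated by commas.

[0] 8 ≡ 2·3 + 2 (base 3). Lift 4: 10. −1: 9.
[1] 9 ≡ 2·4 + 1 (base 4). Lift 5: 11. −1: 10.
[2] 10 ≡ 2·5 (base 5). Lift 6: 12. −1: 11.
[3] 11 ≡ 6 + 5 (base 6). Lift 7: 12. −1: 11.
[4] 11 ≡ 7 + 4 (base 7). Lift 8: 12. −1: 11.
[5] 11 ≡ 8 + 3 (base 8). Lift 9: 12. −1: 11.
[6] 11 ≡ 9 + 2 (base 9). Lift 10: 12. −1: 11.
[7] 11 ≡ 10 + 1 (base 10). Lift 11: 12. −1: 11.

8, 9, 10, 11, 11, 11, 11, 11, 11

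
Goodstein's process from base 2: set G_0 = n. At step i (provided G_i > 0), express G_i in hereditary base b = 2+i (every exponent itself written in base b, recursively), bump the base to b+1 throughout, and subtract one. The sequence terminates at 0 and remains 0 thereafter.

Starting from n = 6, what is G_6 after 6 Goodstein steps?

(0) 6|_2 = 2^2 + 2 ↦ 3^3 + 3|_3 = 30 ⇒ 29
(1) 29|_3 = 3^3 + 2 ↦ 4^4 + 2|_4 = 258 ⇒ 257
(2) 257|_4 = 4^4 + 1 ↦ 5^5 + 1|_5 = 3126 ⇒ 3125
(3) 3125|_5 = 5^5 ↦ 6^6|_6 = 46656 ⇒ 46655
(4) 46655|_6 = 5·6^5 + 5·6^4 + 5·6^3 + 5·6^2 + 5·6 + 5 ↦ 5·7^5 + 5·7^4 + 5·7^3 + 5·7^2 + 5·7 + 5|_7 = 98040 ⇒ 98039
(5) 98039|_7 = 5·7^5 + 5·7^4 + 5·7^3 + 5·7^2 + 5·7 + 4 ↦ 5·8^5 + 5·8^4 + 5·8^3 + 5·8^2 + 5·8 + 4|_8 = 187244 ⇒ 187243
(6) 187243|_8 = 5·8^5 + 5·8^4 + 5·8^3 + 5·8^2 + 5·8 + 3 ↦ 5·9^5 + 5·9^4 + 5·9^3 + 5·9^2 + 5·9 + 3|_9 = 332148 ⇒ 332147

187243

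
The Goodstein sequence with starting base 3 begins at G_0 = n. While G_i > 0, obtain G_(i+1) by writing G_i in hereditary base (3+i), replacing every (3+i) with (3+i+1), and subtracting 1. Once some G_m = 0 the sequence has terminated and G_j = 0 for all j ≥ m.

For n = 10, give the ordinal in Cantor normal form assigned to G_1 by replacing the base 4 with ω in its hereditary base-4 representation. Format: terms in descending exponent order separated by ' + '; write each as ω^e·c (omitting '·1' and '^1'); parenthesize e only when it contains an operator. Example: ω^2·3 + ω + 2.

i=0: 10 = 3^2 + 1 (b=3); 3→4: 4^2 + 1 = 17; 17−1 = 16
i=1: 16 = 4^2 (b=4); 4→5: 5^2 = 25; 25−1 = 24

ω^2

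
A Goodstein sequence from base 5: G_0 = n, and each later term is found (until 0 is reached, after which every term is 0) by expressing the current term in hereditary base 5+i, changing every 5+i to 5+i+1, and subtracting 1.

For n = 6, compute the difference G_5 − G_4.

-1

step 0: 6 = 5 + 1; sub 6 for 5: 6 + 1; = 7; G_1 = 7−1 = 6
step 1: 6 = 6; sub 7 for 6: 7; = 7; G_2 = 7−1 = 6
step 2: 6 = 6; sub 8 for 7: 6; = 6; G_3 = 6−1 = 5
step 3: 5 = 5; sub 9 for 8: 5; = 5; G_4 = 5−1 = 4
step 4: 4 = 4; sub 10 for 9: 4; = 4; G_5 = 4−1 = 3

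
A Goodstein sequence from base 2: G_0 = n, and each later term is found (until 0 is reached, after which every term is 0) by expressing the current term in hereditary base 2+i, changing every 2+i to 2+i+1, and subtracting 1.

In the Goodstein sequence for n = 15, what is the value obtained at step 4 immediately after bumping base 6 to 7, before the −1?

6588345

i=0: 15 = 2^(2 + 1) + 2^2 + 2 + 1 (b=2); 2→3: 3^(3 + 1) + 3^3 + 3 + 1 = 112; 112−1 = 111
i=1: 111 = 3^(3 + 1) + 3^3 + 3 (b=3); 3→4: 4^(4 + 1) + 4^4 + 4 = 1284; 1284−1 = 1283
i=2: 1283 = 4^(4 + 1) + 4^4 + 3 (b=4); 4→5: 5^(5 + 1) + 5^5 + 3 = 18753; 18753−1 = 18752
i=3: 18752 = 5^(5 + 1) + 5^5 + 2 (b=5); 5→6: 6^(6 + 1) + 6^6 + 2 = 326594; 326594−1 = 326593
i=4: 326593 = 6^(6 + 1) + 6^6 + 1 (b=6); 6→7: 7^(7 + 1) + 7^7 + 1 = 6588345; 6588345−1 = 6588344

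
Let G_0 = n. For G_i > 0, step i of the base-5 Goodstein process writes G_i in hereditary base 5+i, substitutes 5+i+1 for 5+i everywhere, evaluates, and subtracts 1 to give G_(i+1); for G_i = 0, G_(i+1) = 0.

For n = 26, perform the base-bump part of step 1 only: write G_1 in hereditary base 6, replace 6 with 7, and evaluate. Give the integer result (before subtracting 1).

49

i=0: 26 = 5^2 + 1 (b=5); 5→6: 6^2 + 1 = 37; 37−1 = 36
i=1: 36 = 6^2 (b=6); 6→7: 7^2 = 49; 49−1 = 48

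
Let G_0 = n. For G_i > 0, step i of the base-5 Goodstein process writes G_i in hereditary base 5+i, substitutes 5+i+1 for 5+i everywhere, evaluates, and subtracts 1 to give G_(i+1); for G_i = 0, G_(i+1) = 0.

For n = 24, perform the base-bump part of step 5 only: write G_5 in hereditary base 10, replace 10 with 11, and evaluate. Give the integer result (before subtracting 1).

42

base 5: 24 = 4·5 + 4; at 6: 4·6 + 4 = 28; next = 27
base 6: 27 = 4·6 + 3; at 7: 4·7 + 3 = 31; next = 30
base 7: 30 = 4·7 + 2; at 8: 4·8 + 2 = 34; next = 33
base 8: 33 = 4·8 + 1; at 9: 4·9 + 1 = 37; next = 36
base 9: 36 = 4·9; at 10: 4·10 = 40; next = 39
base 10: 39 = 3·10 + 9; at 11: 3·11 + 9 = 42; next = 41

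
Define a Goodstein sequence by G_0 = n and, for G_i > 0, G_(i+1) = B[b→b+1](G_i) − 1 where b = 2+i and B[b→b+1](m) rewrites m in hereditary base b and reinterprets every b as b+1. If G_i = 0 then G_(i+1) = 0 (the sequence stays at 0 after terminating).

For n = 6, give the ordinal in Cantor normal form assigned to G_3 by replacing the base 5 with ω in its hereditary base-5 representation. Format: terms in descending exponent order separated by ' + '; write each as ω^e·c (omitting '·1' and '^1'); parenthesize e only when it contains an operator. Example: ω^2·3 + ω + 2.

ω^ω

G_0=6  [base 2] 2^2 + 2  →[2↦3]→  3^3 + 3 = 30  −1 ⇒ G_1=29
G_1=29  [base 3] 3^3 + 2  →[3↦4]→  4^4 + 2 = 258  −1 ⇒ G_2=257
G_2=257  [base 4] 4^4 + 1  →[4↦5]→  5^5 + 1 = 3126  −1 ⇒ G_3=3125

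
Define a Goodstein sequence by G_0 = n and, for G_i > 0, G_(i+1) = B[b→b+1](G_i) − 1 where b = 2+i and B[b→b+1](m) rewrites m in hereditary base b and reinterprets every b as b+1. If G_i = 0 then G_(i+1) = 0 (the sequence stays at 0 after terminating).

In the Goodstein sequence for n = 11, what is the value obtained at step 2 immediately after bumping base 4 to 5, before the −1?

G_0=11  [base 2] 2^(2 + 1) + 2 + 1  →[2↦3]→  3^(3 + 1) + 3 + 1 = 85  −1 ⇒ G_1=84
G_1=84  [base 3] 3^(3 + 1) + 3  →[3↦4]→  4^(4 + 1) + 4 = 1028  −1 ⇒ G_2=1027
G_2=1027  [base 4] 4^(4 + 1) + 3  →[4↦5]→  5^(5 + 1) + 3 = 15628  −1 ⇒ G_3=15627

15628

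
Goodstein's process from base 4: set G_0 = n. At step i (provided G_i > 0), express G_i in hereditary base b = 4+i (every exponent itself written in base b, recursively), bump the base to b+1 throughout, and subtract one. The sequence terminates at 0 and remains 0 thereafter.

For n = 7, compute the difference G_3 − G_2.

0

G_0 = 7. HB_4(7) = 4 + 3. Bump = 8. G_1 = 7.
G_1 = 7. HB_5(7) = 5 + 2. Bump = 8. G_2 = 7.
G_2 = 7. HB_6(7) = 6 + 1. Bump = 8. G_3 = 7.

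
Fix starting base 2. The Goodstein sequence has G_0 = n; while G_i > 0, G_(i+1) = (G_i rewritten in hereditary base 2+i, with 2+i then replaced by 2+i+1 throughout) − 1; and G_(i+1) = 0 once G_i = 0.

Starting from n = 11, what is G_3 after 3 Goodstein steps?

G_0=11  [base 2] 2^(2 + 1) + 2 + 1  →[2↦3]→  3^(3 + 1) + 3 + 1 = 85  −1 ⇒ G_1=84
G_1=84  [base 3] 3^(3 + 1) + 3  →[3↦4]→  4^(4 + 1) + 4 = 1028  −1 ⇒ G_2=1027
G_2=1027  [base 4] 4^(4 + 1) + 3  →[4↦5]→  5^(5 + 1) + 3 = 15628  −1 ⇒ G_3=15627
G_3=15627  [base 5] 5^(5 + 1) + 2  →[5↦6]→  6^(6 + 1) + 2 = 279938  −1 ⇒ G_4=279937

15627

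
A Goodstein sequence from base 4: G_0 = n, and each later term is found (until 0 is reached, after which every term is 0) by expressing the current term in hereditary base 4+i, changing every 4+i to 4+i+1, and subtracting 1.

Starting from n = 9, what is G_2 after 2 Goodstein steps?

G_0 = 9. HB_4(9) = 2·4 + 1. Bump = 11. G_1 = 10.
G_1 = 10. HB_5(10) = 2·5. Bump = 12. G_2 = 11.
G_2 = 11. HB_6(11) = 6 + 5. Bump = 12. G_3 = 11.

11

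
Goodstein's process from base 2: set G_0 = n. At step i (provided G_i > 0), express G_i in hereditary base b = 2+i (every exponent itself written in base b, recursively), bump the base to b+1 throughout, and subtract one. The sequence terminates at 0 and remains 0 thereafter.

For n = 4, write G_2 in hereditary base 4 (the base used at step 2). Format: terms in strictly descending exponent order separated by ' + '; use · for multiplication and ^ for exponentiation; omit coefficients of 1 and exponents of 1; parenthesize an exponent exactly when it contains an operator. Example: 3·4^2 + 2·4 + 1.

G_0=4  [base 2] 2^2  →[2↦3]→  3^3 = 27  −1 ⇒ G_1=26
G_1=26  [base 3] 2·3^2 + 2·3 + 2  →[3↦4]→  2·4^2 + 2·4 + 2 = 42  −1 ⇒ G_2=41
G_2=41  [base 4] 2·4^2 + 2·4 + 1  →[4↦5]→  2·5^2 + 2·5 + 1 = 61  −1 ⇒ G_3=60

2·4^2 + 2·4 + 1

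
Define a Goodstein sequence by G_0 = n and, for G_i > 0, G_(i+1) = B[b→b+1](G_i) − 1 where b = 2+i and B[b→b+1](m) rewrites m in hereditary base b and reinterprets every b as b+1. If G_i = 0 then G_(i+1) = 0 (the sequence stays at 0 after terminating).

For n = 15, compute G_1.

i=0: 15 = 2^(2 + 1) + 2^2 + 2 + 1 (b=2); 2→3: 3^(3 + 1) + 3^3 + 3 + 1 = 112; 112−1 = 111
i=1: 111 = 3^(3 + 1) + 3^3 + 3 (b=3); 3→4: 4^(4 + 1) + 4^4 + 4 = 1284; 1284−1 = 1283

111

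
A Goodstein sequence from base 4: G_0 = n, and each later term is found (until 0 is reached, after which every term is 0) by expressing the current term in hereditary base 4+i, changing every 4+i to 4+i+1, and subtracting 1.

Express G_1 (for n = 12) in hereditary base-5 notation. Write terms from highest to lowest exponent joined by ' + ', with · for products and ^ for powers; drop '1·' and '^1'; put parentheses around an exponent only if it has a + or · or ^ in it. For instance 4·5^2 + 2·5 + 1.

2·5 + 4

step 0: 12 = 3·4; sub 5 for 4: 3·5; = 15; G_1 = 15−1 = 14
step 1: 14 = 2·5 + 4; sub 6 for 5: 2·6 + 4; = 16; G_2 = 16−1 = 15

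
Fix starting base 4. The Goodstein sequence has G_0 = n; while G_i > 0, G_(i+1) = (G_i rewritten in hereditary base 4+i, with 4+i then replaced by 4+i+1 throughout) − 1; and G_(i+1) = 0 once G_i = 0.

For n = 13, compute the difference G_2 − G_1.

base 4: 13 = 3·4 + 1; at 5: 3·5 + 1 = 16; next = 15
base 5: 15 = 3·5; at 6: 3·6 = 18; next = 17

2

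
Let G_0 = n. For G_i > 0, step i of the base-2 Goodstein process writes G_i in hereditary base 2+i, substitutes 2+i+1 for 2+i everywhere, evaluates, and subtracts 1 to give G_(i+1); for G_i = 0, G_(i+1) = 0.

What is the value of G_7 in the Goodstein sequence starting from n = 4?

173

4 —HB2→ 2^2 —bump→ 3^3 = 27 —(−1)→ 26
26 —HB3→ 2·3^2 + 2·3 + 2 —bump→ 2·4^2 + 2·4 + 2 = 42 —(−1)→ 41
41 —HB4→ 2·4^2 + 2·4 + 1 —bump→ 2·5^2 + 2·5 + 1 = 61 —(−1)→ 60
60 —HB5→ 2·5^2 + 2·5 —bump→ 2·6^2 + 2·6 = 84 —(−1)→ 83
83 —HB6→ 2·6^2 + 6 + 5 —bump→ 2·7^2 + 7 + 5 = 110 —(−1)→ 109
109 —HB7→ 2·7^2 + 7 + 4 —bump→ 2·8^2 + 8 + 4 = 140 —(−1)→ 139
139 —HB8→ 2·8^2 + 8 + 3 —bump→ 2·9^2 + 9 + 3 = 174 —(−1)→ 173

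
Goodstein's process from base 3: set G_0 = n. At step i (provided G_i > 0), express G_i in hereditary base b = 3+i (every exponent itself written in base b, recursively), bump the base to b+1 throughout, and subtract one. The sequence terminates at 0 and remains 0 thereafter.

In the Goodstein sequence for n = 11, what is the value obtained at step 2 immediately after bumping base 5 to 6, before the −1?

36

base 3: 11 = 3^2 + 2; at 4: 4^2 + 2 = 18; next = 17
base 4: 17 = 4^2 + 1; at 5: 5^2 + 1 = 26; next = 25
base 5: 25 = 5^2; at 6: 6^2 = 36; next = 35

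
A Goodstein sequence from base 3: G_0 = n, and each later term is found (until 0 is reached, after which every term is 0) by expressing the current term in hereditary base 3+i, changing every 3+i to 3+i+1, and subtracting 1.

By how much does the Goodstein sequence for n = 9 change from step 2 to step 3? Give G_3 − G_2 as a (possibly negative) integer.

9 —HB3→ 3^2 —bump→ 4^2 = 16 —(−1)→ 15
15 —HB4→ 3·4 + 3 —bump→ 3·5 + 3 = 18 —(−1)→ 17
17 —HB5→ 3·5 + 2 —bump→ 3·6 + 2 = 20 —(−1)→ 19

2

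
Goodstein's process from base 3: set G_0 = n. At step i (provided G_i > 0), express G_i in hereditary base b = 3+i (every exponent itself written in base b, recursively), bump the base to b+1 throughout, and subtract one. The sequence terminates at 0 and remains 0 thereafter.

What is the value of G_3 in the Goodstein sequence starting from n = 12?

i=0: 12 = 3^2 + 3 (b=3); 3→4: 4^2 + 4 = 20; 20−1 = 19
i=1: 19 = 4^2 + 3 (b=4); 4→5: 5^2 + 3 = 28; 28−1 = 27
i=2: 27 = 5^2 + 2 (b=5); 5→6: 6^2 + 2 = 38; 38−1 = 37

37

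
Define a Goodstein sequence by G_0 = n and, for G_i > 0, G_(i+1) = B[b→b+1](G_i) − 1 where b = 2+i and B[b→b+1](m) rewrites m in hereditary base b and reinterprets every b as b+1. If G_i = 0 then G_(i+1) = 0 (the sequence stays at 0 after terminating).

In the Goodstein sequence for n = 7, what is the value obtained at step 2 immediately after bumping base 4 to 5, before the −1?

3128

G_0=7  [base 2] 2^2 + 2 + 1  →[2↦3]→  3^3 + 3 + 1 = 31  −1 ⇒ G_1=30
G_1=30  [base 3] 3^3 + 3  →[3↦4]→  4^4 + 4 = 260  −1 ⇒ G_2=259
G_2=259  [base 4] 4^4 + 3  →[4↦5]→  5^5 + 3 = 3128  −1 ⇒ G_3=3127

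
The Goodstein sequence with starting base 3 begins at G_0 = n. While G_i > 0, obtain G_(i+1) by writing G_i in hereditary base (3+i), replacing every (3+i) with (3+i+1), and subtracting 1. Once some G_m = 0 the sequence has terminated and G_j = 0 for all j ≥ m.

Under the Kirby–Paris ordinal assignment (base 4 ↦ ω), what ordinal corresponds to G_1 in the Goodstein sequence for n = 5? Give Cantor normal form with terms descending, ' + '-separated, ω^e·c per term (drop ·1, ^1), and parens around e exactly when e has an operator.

step 0: 5 = 3 + 2; sub 4 for 3: 4 + 2; = 6; G_1 = 6−1 = 5
step 1: 5 = 4 + 1; sub 5 for 4: 5 + 1; = 6; G_2 = 6−1 = 5

ω + 1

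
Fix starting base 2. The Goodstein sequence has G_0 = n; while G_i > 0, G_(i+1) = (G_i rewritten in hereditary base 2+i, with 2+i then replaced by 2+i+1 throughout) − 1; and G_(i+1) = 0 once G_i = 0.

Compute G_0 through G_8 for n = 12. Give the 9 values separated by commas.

G_0=12  [base 2] 2^(2 + 1) + 2^2  →[2↦3]→  3^(3 + 1) + 3^3 = 108  −1 ⇒ G_1=107
G_1=107  [base 3] 3^(3 + 1) + 2·3^2 + 2·3 + 2  →[3↦4]→  4^(4 + 1) + 2·4^2 + 2·4 + 2 = 1066  −1 ⇒ G_2=1065
G_2=1065  [base 4] 4^(4 + 1) + 2·4^2 + 2·4 + 1  →[4↦5]→  5^(5 + 1) + 2·5^2 + 2·5 + 1 = 15686  −1 ⇒ G_3=15685
G_3=15685  [base 5] 5^(5 + 1) + 2·5^2 + 2·5  →[5↦6]→  6^(6 + 1) + 2·6^2 + 2·6 = 280020  −1 ⇒ G_4=280019
G_4=280019  [base 6] 6^(6 + 1) + 2·6^2 + 6 + 5  →[6↦7]→  7^(7 + 1) + 2·7^2 + 7 + 5 = 5764911  −1 ⇒ G_5=5764910
G_5=5764910  [base 7] 7^(7 + 1) + 2·7^2 + 7 + 4  →[7↦8]→  8^(8 + 1) + 2·8^2 + 8 + 4 = 134217868  −1 ⇒ G_6=134217867
G_6=134217867  [base 8] 8^(8 + 1) + 2·8^2 + 8 + 3  →[8↦9]→  9^(9 + 1) + 2·9^2 + 9 + 3 = 3486784575  −1 ⇒ G_7=3486784574
G_7=3486784574  [base 9] 9^(9 + 1) + 2·9^2 + 9 + 2  →[9↦10]→  10^(10 + 1) + 2·10^2 + 10 + 2 = 100000000212  −1 ⇒ G_8=100000000211

12, 107, 1065, 15685, 280019, 5764910, 134217867, 3486784574, 100000000211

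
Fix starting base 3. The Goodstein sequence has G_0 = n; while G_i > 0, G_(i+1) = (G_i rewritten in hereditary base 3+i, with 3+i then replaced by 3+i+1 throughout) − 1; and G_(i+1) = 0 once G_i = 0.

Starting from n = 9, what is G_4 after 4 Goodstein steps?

i=0: 9 = 3^2 (b=3); 3→4: 4^2 = 16; 16−1 = 15
i=1: 15 = 3·4 + 3 (b=4); 4→5: 3·5 + 3 = 18; 18−1 = 17
i=2: 17 = 3·5 + 2 (b=5); 5→6: 3·6 + 2 = 20; 20−1 = 19
i=3: 19 = 3·6 + 1 (b=6); 6→7: 3·7 + 1 = 22; 22−1 = 21
i=4: 21 = 3·7 (b=7); 7→8: 3·8 = 24; 24−1 = 23

21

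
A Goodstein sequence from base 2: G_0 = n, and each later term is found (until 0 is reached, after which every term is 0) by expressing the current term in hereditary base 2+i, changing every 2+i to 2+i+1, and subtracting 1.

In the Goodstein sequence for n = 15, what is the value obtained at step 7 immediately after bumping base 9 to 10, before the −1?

[0] 15 ≡ 2^(2 + 1) + 2^2 + 2 + 1 (base 2). Lift 3: 112. −1: 111.
[1] 111 ≡ 3^(3 + 1) + 3^3 + 3 (base 3). Lift 4: 1284. −1: 1283.
[2] 1283 ≡ 4^(4 + 1) + 4^4 + 3 (base 4). Lift 5: 18753. −1: 18752.
[3] 18752 ≡ 5^(5 + 1) + 5^5 + 2 (base 5). Lift 6: 326594. −1: 326593.
[4] 326593 ≡ 6^(6 + 1) + 6^6 + 1 (base 6). Lift 7: 6588345. −1: 6588344.
[5] 6588344 ≡ 7^(7 + 1) + 7^7 (base 7). Lift 8: 150994944. −1: 150994943.
[6] 150994943 ≡ 8^(8 + 1) + 7·8^7 + 7·8^6 + 7·8^5 + 7·8^4 + 7·8^3 + 7·8^2 + 7·8 + 7 (base 8). Lift 9: 3524450281. −1: 3524450280.

100077777776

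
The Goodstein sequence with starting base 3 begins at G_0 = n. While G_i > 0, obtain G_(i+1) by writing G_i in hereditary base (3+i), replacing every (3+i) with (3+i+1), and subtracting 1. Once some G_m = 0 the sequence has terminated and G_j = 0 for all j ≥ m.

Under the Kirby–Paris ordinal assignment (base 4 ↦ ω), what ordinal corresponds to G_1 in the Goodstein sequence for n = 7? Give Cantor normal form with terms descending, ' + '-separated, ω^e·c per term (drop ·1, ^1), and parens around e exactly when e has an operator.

G_0=7  [base 3] 2·3 + 1  →[3↦4]→  2·4 + 1 = 9  −1 ⇒ G_1=8
G_1=8  [base 4] 2·4  →[4↦5]→  2·5 = 10  −1 ⇒ G_2=9

ω·2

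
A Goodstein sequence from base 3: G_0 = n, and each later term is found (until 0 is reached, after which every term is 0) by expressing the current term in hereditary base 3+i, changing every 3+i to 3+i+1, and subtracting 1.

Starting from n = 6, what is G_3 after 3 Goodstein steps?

7

[0] 6 ≡ 2·3 (base 3). Lift 4: 8. −1: 7.
[1] 7 ≡ 4 + 3 (base 4). Lift 5: 8. −1: 7.
[2] 7 ≡ 5 + 2 (base 5). Lift 6: 8. −1: 7.
[3] 7 ≡ 6 + 1 (base 6). Lift 7: 8. −1: 7.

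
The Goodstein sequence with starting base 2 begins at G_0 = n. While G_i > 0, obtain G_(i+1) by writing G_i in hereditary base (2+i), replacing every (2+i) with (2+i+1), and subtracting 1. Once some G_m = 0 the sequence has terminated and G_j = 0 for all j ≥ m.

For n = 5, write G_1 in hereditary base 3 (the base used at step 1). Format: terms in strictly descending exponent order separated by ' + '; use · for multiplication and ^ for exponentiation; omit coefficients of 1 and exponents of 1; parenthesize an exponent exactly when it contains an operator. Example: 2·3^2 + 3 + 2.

step 0: 5 = 2^2 + 1; sub 3 for 2: 3^3 + 1; = 28; G_1 = 28−1 = 27
step 1: 27 = 3^3; sub 4 for 3: 4^4; = 256; G_2 = 256−1 = 255

3^3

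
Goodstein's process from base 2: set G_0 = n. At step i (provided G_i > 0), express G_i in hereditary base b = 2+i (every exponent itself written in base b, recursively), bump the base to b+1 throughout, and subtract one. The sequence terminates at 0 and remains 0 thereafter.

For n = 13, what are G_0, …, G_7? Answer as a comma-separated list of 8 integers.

base 2: 13 = 2^(2 + 1) + 2^2 + 1; at 3: 3^(3 + 1) + 3^3 + 1 = 109; next = 108
base 3: 108 = 3^(3 + 1) + 3^3; at 4: 4^(4 + 1) + 4^4 = 1280; next = 1279
base 4: 1279 = 4^(4 + 1) + 3·4^3 + 3·4^2 + 3·4 + 3; at 5: 5^(5 + 1) + 3·5^3 + 3·5^2 + 3·5 + 3 = 16093; next = 16092
base 5: 16092 = 5^(5 + 1) + 3·5^3 + 3·5^2 + 3·5 + 2; at 6: 6^(6 + 1) + 3·6^3 + 3·6^2 + 3·6 + 2 = 280712; next = 280711
base 6: 280711 = 6^(6 + 1) + 3·6^3 + 3·6^2 + 3·6 + 1; at 7: 7^(7 + 1) + 3·7^3 + 3·7^2 + 3·7 + 1 = 5765999; next = 5765998
base 7: 5765998 = 7^(7 + 1) + 3·7^3 + 3·7^2 + 3·7; at 8: 8^(8 + 1) + 3·8^3 + 3·8^2 + 3·8 = 134219480; next = 134219479
base 8: 134219479 = 8^(8 + 1) + 3·8^3 + 3·8^2 + 2·8 + 7; at 9: 9^(9 + 1) + 3·9^3 + 3·9^2 + 2·9 + 7 = 3486786856; next = 3486786855

13, 108, 1279, 16092, 280711, 5765998, 134219479, 3486786855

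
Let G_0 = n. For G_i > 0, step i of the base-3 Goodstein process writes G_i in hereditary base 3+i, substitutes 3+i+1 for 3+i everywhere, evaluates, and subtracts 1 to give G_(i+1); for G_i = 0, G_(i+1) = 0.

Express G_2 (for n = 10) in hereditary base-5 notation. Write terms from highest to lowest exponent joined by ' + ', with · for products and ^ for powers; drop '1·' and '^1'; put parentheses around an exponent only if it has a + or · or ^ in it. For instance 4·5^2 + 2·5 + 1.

4·5 + 4

base 3: 10 = 3^2 + 1; at 4: 4^2 + 1 = 17; next = 16
base 4: 16 = 4^2; at 5: 5^2 = 25; next = 24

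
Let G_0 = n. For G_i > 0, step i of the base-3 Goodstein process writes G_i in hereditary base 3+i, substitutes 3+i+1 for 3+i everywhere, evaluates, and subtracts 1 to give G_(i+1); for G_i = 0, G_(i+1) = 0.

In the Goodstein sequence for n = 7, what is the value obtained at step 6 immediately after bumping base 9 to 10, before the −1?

G_0=7  [base 3] 2·3 + 1  →[3↦4]→  2·4 + 1 = 9  −1 ⇒ G_1=8
G_1=8  [base 4] 2·4  →[4↦5]→  2·5 = 10  −1 ⇒ G_2=9
G_2=9  [base 5] 5 + 4  →[5↦6]→  6 + 4 = 10  −1 ⇒ G_3=9
G_3=9  [base 6] 6 + 3  →[6↦7]→  7 + 3 = 10  −1 ⇒ G_4=9
G_4=9  [base 7] 7 + 2  →[7↦8]→  8 + 2 = 10  −1 ⇒ G_5=9
G_5=9  [base 8] 8 + 1  →[8↦9]→  9 + 1 = 10  −1 ⇒ G_6=9
G_6=9  [base 9] 9  →[9↦10]→  10 = 10  −1 ⇒ G_7=9

10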